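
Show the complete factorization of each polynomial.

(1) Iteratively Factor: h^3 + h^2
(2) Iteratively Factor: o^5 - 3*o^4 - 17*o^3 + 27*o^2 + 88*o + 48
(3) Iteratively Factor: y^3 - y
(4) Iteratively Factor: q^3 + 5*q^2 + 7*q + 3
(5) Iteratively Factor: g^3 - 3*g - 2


(1) = (h + 1)*(h^2) = h*(h + 1)*(h)
(2) = (o + 3)*(o^4 - 6*o^3 + o^2 + 24*o + 16) = (o - 4)*(o + 3)*(o^3 - 2*o^2 - 7*o - 4) = (o - 4)^2*(o + 3)*(o^2 + 2*o + 1) = (o - 4)^2*(o + 1)*(o + 3)*(o + 1)
(3) = (y + 1)*(y^2 - y) = y*(y + 1)*(y - 1)
(4) = (q + 1)*(q^2 + 4*q + 3) = (q + 1)*(q + 3)*(q + 1)
(5) = (g - 2)*(g^2 + 2*g + 1) = (g - 2)*(g + 1)*(g + 1)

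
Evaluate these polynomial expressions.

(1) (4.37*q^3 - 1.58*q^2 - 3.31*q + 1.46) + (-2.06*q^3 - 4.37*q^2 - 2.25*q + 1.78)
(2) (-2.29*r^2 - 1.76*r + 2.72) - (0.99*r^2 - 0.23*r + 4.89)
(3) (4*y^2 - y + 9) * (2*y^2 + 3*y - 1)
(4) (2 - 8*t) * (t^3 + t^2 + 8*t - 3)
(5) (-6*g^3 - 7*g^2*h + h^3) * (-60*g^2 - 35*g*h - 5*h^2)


(1) = 2.31*q^3 - 5.95*q^2 - 5.56*q + 3.24
(2) = -3.28*r^2 - 1.53*r - 2.17
(3) = 8*y^4 + 10*y^3 + 11*y^2 + 28*y - 9
(4) = -8*t^4 - 6*t^3 - 62*t^2 + 40*t - 6
(5) = 360*g^5 + 630*g^4*h + 275*g^3*h^2 - 25*g^2*h^3 - 35*g*h^4 - 5*h^5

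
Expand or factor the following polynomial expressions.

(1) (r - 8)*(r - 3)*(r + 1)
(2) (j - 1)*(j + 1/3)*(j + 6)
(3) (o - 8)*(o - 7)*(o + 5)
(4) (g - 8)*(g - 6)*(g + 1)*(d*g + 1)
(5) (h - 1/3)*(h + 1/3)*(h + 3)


(1) = r^3 - 10*r^2 + 13*r + 24
(2) = j^3 + 16*j^2/3 - 13*j/3 - 2
(3) = o^3 - 10*o^2 - 19*o + 280
(4) = d*g^4 - 13*d*g^3 + 34*d*g^2 + 48*d*g + g^3 - 13*g^2 + 34*g + 48
(5) = h^3 + 3*h^2 - h/9 - 1/3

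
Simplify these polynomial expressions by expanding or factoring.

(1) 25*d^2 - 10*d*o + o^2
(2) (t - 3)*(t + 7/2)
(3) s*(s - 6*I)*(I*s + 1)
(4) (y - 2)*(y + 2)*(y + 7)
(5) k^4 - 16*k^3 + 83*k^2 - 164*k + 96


(1) = (-5*d + o)^2
(2) = t^2 + t/2 - 21/2
(3) = I*s^3 + 7*s^2 - 6*I*s
(4) = y^3 + 7*y^2 - 4*y - 28
(5) = (k - 8)*(k - 4)*(k - 3)*(k - 1)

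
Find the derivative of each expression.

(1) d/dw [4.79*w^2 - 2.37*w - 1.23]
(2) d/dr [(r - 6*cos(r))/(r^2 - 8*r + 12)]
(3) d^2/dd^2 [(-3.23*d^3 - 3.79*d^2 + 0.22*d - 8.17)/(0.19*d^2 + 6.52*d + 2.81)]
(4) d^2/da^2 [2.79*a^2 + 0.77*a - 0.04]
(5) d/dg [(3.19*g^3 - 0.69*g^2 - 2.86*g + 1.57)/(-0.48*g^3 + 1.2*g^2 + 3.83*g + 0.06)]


(1) = 9.58*w - 2.37
(2) = ((8 - 2*r)*(r - 6*cos(r)) + (6*sin(r) + 1)*(r^2 - 8*r + 12))/(r^2 - 8*r + 12)^2
(3) = (-261.762202*d^3 - 344.693592*d^2 - 214.457142*d - 753.809776)/(0.006859*d^6 + 0.706116*d^5 + 24.535251*d^4 + 298.053976*d^3 + 362.863449*d^2 + 154.447716*d + 22.188041)
(4) = 5.58000000000000
(5) = (3.4968*g^4 + 21.6898*g^3 + 3.6243*g^2 - 3.8508*g - 6.1847)/(0.2304*g^6 - 1.152*g^5 - 2.2368*g^4 + 9.1344*g^3 + 14.8129*g^2 + 0.4596*g + 0.0036)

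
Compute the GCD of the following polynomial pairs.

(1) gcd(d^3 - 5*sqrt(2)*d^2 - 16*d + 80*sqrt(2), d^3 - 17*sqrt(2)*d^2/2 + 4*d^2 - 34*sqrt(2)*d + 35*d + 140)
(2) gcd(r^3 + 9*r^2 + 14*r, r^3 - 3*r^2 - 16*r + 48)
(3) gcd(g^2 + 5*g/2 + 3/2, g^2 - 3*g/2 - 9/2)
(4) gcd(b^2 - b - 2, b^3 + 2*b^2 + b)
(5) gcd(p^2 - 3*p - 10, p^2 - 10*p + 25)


(1) = d^2 + d*(4 - 5*sqrt(2)) - 20*sqrt(2)
(2) = 1
(3) = g + 3/2
(4) = b + 1
(5) = p - 5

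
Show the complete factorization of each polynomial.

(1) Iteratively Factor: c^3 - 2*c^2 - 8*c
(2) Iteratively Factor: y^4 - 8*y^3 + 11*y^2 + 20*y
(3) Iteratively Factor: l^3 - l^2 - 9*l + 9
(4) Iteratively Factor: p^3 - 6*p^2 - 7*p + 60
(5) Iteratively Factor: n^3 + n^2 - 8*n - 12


(1) = (c + 2)*(c^2 - 4*c) = c*(c + 2)*(c - 4)
(2) = (y - 5)*(y^3 - 3*y^2 - 4*y) = (y - 5)*(y + 1)*(y^2 - 4*y) = (y - 5)*(y - 4)*(y + 1)*(y)
(3) = (l + 3)*(l^2 - 4*l + 3) = (l - 3)*(l + 3)*(l - 1)
(4) = (p + 3)*(p^2 - 9*p + 20) = (p - 4)*(p + 3)*(p - 5)
(5) = (n + 2)*(n^2 - n - 6) = (n - 3)*(n + 2)*(n + 2)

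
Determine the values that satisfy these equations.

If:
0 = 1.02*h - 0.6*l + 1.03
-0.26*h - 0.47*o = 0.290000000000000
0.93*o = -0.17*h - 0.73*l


Then:
h = -0.76
l = 0.43
o = -0.20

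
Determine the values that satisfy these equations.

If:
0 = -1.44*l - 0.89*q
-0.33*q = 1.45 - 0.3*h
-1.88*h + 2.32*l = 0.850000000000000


Then:
h = 1.71
l = 1.75
q = -2.84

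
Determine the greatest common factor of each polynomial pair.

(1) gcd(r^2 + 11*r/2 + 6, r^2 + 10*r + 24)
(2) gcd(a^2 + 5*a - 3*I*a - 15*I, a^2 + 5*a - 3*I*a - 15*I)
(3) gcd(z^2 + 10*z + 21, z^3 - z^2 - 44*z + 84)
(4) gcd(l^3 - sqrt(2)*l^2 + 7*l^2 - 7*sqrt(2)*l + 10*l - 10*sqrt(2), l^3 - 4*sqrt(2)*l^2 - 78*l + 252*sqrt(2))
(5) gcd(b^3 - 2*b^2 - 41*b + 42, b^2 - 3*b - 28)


(1) = gcd((r + 3/2)*(r + 4), (r + 4)*(r + 6)) = r + 4
(2) = a^2 + a*(5 - 3*I) - 15*I
(3) = gcd((z + 3)*(z + 7), (z - 6)*(z - 2)*(z + 7)) = z + 7
(4) = gcd((l + 2)*(l + 5)*(l - sqrt(2)), (l - 7*sqrt(2))*(l - 3*sqrt(2))*(l + 6*sqrt(2))) = 1
(5) = gcd((b - 7)*(b - 1)*(b + 6), (b - 7)*(b + 4)) = b - 7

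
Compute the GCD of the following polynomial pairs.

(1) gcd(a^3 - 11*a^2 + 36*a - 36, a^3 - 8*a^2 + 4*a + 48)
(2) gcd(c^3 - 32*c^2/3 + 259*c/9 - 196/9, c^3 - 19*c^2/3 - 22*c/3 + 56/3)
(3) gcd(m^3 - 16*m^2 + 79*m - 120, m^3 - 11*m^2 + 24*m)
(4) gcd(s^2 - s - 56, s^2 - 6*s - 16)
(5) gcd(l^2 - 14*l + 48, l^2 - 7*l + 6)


(1) = gcd((a - 6)*(a - 3)*(a - 2), (a - 6)*(a - 4)*(a + 2)) = a - 6
(2) = c^2 - 25*c/3 + 28/3
(3) = gcd((m - 8)*(m - 5)*(m - 3), m*(m - 8)*(m - 3)) = m^2 - 11*m + 24
(4) = gcd((s - 8)*(s + 7), (s - 8)*(s + 2)) = s - 8
(5) = l - 6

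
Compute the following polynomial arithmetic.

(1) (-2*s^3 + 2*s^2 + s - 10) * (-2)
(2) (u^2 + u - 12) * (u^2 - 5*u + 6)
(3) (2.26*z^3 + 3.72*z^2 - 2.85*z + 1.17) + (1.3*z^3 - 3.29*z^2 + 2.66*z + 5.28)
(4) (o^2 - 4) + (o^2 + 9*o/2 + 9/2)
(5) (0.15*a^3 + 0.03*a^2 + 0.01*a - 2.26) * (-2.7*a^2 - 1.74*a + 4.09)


(1) = 4*s^3 - 4*s^2 - 2*s + 20
(2) = u^4 - 4*u^3 - 11*u^2 + 66*u - 72
(3) = 3.56*z^3 + 0.43*z^2 - 0.19*z + 6.45
(4) = 2*o^2 + 9*o/2 + 1/2
(5) = -0.405*a^5 - 0.342*a^4 + 0.5343*a^3 + 6.2073*a^2 + 3.9733*a - 9.2434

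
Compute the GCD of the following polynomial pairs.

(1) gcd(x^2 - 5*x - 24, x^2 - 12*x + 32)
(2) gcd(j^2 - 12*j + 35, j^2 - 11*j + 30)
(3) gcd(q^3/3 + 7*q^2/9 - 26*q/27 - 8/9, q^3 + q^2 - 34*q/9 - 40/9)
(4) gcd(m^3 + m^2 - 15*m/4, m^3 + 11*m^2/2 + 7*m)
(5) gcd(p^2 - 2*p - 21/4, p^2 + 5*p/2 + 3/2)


(1) = x - 8
(2) = gcd((j - 7)*(j - 5), (j - 6)*(j - 5)) = j - 5
(3) = gcd((q/3 + 1)*(q - 4/3)*(q + 2/3), (q - 2)*(q + 4/3)*(q + 5/3)) = 1
(4) = gcd(m*(m - 3/2)*(m + 5/2), m*(m + 2)*(m + 7/2)) = m
(5) = p + 3/2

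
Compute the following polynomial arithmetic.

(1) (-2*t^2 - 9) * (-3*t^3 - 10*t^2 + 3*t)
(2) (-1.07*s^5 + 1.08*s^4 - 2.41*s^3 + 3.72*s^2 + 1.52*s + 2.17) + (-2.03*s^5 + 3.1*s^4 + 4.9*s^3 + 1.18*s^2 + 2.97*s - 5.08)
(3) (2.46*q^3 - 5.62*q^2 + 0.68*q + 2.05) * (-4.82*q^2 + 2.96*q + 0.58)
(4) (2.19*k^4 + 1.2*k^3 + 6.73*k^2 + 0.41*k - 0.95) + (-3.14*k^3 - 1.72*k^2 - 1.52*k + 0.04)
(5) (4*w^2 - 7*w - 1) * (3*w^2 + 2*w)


(1) = 6*t^5 + 20*t^4 + 21*t^3 + 90*t^2 - 27*t
(2) = -3.1*s^5 + 4.18*s^4 + 2.49*s^3 + 4.9*s^2 + 4.49*s - 2.91
(3) = -11.8572*q^5 + 34.37*q^4 - 18.486*q^3 - 11.1278*q^2 + 6.4624*q + 1.189
(4) = 2.19*k^4 - 1.94*k^3 + 5.01*k^2 - 1.11*k - 0.91
(5) = 12*w^4 - 13*w^3 - 17*w^2 - 2*w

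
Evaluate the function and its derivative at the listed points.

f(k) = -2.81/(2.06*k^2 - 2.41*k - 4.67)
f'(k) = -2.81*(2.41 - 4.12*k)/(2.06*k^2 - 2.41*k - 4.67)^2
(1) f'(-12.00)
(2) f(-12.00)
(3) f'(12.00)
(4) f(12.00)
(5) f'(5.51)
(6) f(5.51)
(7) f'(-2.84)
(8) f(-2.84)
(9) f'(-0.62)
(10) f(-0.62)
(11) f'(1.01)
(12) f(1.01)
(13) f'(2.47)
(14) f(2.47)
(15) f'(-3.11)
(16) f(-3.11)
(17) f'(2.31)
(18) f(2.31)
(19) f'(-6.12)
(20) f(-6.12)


(1) = -0.00
(2) = -0.01
(3) = 0.00
(4) = -0.01
(5) = 0.03
(6) = -0.06
(7) = -0.11
(8) = -0.15
(9) = -2.45
(10) = 1.18
(11) = 0.20
(12) = 0.56
(13) = 5.77
(14) = -1.44
(15) = -0.08
(16) = -0.12
(17) = 35.01
(18) = -3.72
(19) = -0.01
(20) = -0.03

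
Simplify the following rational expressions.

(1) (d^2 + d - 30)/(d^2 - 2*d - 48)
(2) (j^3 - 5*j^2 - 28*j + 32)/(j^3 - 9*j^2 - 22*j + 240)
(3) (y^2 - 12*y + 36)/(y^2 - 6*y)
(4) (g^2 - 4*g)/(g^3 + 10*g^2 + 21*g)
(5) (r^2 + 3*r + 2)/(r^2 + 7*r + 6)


(1) = (d - 5)/(d - 8)
(2) = (j^2 + 3*j - 4)/(j^2 - j - 30)
(3) = (y - 6)/y
(4) = (g - 4)/(g^2 + 10*g + 21)
(5) = (r + 2)/(r + 6)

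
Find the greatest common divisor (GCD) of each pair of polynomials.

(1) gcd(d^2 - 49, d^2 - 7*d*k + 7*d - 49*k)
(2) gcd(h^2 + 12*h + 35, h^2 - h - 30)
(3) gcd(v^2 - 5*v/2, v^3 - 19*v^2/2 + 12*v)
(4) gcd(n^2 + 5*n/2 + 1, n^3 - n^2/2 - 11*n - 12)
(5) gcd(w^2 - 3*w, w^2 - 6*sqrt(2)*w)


(1) = gcd((d - 7)*(d + 7), (d + 7)*(d - 7*k)) = d + 7
(2) = gcd((h + 5)*(h + 7), (h - 6)*(h + 5)) = h + 5
(3) = gcd(v*(v - 5/2), v*(v - 8)*(v - 3/2)) = v
(4) = n + 2
(5) = gcd(w*(w - 3), w*(w - 6*sqrt(2))) = w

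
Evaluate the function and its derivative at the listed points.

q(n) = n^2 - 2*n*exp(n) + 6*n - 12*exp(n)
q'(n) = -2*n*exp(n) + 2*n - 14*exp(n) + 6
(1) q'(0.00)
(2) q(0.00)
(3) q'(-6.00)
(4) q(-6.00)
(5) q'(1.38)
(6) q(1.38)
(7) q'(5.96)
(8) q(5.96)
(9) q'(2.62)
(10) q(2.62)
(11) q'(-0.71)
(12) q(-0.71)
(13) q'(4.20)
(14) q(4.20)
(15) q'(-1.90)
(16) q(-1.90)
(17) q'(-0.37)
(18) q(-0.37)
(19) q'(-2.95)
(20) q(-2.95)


(1) = -8.00
(2) = -12.00
(3) = -6.00
(4) = 0.00
(5) = -57.86
(6) = -48.49
(7) = -10028.93
(8) = -9200.35
(9) = -253.04
(10) = -214.22
(11) = -1.60
(12) = -8.96
(13) = -1479.37
(14) = -1317.56
(15) = 0.67
(16) = -9.02
(17) = -3.90
(18) = -9.86
(19) = -0.32
(20) = -9.32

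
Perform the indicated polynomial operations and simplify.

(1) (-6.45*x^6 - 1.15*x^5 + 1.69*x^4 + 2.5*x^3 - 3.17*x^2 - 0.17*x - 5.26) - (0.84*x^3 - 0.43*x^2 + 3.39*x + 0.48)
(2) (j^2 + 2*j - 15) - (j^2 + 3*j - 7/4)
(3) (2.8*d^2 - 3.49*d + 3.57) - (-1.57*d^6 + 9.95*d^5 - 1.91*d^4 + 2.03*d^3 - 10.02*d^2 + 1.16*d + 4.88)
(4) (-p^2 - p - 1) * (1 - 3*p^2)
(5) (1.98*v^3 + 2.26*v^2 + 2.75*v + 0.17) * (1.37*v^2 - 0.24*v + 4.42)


(1) = -6.45*x^6 - 1.15*x^5 + 1.69*x^4 + 1.66*x^3 - 2.74*x^2 - 3.56*x - 5.74
(2) = -j - 53/4
(3) = 1.57*d^6 - 9.95*d^5 + 1.91*d^4 - 2.03*d^3 + 12.82*d^2 - 4.65*d - 1.31
(4) = 3*p^4 + 3*p^3 + 2*p^2 - p - 1
(5) = 2.7126*v^5 + 2.621*v^4 + 11.9767*v^3 + 9.5621*v^2 + 12.1142*v + 0.7514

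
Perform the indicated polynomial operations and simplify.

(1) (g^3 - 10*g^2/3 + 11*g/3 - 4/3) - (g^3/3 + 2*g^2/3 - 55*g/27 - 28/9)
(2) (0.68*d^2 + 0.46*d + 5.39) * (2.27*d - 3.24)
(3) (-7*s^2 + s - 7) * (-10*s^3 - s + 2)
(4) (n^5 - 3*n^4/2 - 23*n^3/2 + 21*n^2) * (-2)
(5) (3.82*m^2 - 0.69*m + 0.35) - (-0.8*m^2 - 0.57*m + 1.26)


(1) = 2*g^3/3 - 4*g^2 + 154*g/27 + 16/9
(2) = 1.5436*d^3 - 1.159*d^2 + 10.7449*d - 17.4636
(3) = 70*s^5 - 10*s^4 + 77*s^3 - 15*s^2 + 9*s - 14
(4) = -2*n^5 + 3*n^4 + 23*n^3 - 42*n^2
(5) = 4.62*m^2 - 0.12*m - 0.91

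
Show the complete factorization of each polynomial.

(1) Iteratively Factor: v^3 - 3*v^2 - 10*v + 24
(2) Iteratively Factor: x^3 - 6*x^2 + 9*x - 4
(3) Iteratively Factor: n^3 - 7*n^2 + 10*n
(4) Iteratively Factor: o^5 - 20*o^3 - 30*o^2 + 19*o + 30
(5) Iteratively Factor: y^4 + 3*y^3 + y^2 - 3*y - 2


(1) = (v + 3)*(v^2 - 6*v + 8) = (v - 2)*(v + 3)*(v - 4)
(2) = (x - 1)*(x^2 - 5*x + 4) = (x - 1)^2*(x - 4)
(3) = (n)*(n^2 - 7*n + 10) = n*(n - 5)*(n - 2)
(4) = (o + 2)*(o^4 - 2*o^3 - 16*o^2 + 2*o + 15) = (o - 1)*(o + 2)*(o^3 - o^2 - 17*o - 15) = (o - 1)*(o + 2)*(o + 3)*(o^2 - 4*o - 5) = (o - 5)*(o - 1)*(o + 2)*(o + 3)*(o + 1)
(5) = (y + 2)*(y^3 + y^2 - y - 1) = (y - 1)*(y + 2)*(y^2 + 2*y + 1) = (y - 1)*(y + 1)*(y + 2)*(y + 1)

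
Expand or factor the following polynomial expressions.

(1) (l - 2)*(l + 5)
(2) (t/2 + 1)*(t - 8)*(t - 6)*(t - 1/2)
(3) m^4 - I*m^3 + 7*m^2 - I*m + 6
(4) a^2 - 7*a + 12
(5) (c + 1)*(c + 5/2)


(1) = l^2 + 3*l - 10
(2) = t^4/2 - 25*t^3/4 + 13*t^2 + 43*t - 24
(3) = (m - 3*I)*(m - I)*(m + I)*(m + 2*I)
(4) = (a - 4)*(a - 3)
(5) = c^2 + 7*c/2 + 5/2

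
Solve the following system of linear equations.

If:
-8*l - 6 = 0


Then:
l = -3/4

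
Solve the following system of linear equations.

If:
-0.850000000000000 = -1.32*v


Then:
v = 0.64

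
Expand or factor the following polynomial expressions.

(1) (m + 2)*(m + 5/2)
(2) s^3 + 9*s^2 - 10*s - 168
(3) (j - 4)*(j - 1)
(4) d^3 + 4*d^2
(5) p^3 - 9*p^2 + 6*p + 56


(1) = m^2 + 9*m/2 + 5
(2) = (s - 4)*(s + 6)*(s + 7)
(3) = j^2 - 5*j + 4
(4) = d^2*(d + 4)
(5) = (p - 7)*(p - 4)*(p + 2)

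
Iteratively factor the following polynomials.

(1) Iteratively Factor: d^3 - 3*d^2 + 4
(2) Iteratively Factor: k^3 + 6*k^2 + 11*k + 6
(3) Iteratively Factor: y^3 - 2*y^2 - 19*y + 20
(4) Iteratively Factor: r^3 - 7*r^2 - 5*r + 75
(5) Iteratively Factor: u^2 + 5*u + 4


(1) = (d - 2)*(d^2 - d - 2) = (d - 2)*(d + 1)*(d - 2)
(2) = (k + 2)*(k^2 + 4*k + 3) = (k + 2)*(k + 3)*(k + 1)
(3) = (y - 1)*(y^2 - y - 20) = (y - 5)*(y - 1)*(y + 4)
(4) = (r + 3)*(r^2 - 10*r + 25) = (r - 5)*(r + 3)*(r - 5)
(5) = (u + 1)*(u + 4)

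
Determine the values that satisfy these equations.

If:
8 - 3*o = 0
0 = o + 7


Then:
No Solution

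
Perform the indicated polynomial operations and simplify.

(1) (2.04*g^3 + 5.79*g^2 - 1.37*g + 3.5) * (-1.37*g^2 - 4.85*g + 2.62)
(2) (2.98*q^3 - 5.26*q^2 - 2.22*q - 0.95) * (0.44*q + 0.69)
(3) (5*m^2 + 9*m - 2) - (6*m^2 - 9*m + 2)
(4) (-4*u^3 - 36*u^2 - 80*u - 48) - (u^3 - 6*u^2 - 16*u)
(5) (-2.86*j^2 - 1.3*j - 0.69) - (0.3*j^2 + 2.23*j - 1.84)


(1) = -2.7948*g^5 - 17.8263*g^4 - 20.8598*g^3 + 17.0193*g^2 - 20.5644*g + 9.17
(2) = 1.3112*q^4 - 0.2582*q^3 - 4.6062*q^2 - 1.9498*q - 0.6555
(3) = -m^2 + 18*m - 4
(4) = -5*u^3 - 30*u^2 - 64*u - 48
(5) = -3.16*j^2 - 3.53*j + 1.15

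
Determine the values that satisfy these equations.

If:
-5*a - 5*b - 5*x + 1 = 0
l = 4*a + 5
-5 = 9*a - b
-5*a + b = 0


Then:
a = -5/4
b = -25/4
l = 0
x = 77/10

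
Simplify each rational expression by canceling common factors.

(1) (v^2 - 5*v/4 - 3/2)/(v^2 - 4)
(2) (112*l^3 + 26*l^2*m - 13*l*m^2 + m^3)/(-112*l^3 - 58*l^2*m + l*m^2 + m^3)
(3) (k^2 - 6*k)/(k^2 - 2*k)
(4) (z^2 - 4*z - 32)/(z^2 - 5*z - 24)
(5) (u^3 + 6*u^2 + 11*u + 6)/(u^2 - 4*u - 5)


(1) = (4*v + 3)/(4*v + 8)
(2) = (-7*l + m)/(7*l + m)
(3) = (k - 6)/(k - 2)
(4) = (z + 4)/(z + 3)
(5) = (u^2 + 5*u + 6)/(u - 5)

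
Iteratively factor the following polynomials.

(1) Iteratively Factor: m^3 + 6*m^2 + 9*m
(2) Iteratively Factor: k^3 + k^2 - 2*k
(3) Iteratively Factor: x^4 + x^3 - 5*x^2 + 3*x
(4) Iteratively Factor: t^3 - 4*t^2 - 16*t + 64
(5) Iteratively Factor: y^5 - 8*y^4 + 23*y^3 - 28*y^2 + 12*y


(1) = (m + 3)*(m^2 + 3*m) = (m + 3)^2*(m)
(2) = (k - 1)*(k^2 + 2*k) = k*(k - 1)*(k + 2)
(3) = (x + 3)*(x^3 - 2*x^2 + x) = x*(x + 3)*(x^2 - 2*x + 1) = x*(x - 1)*(x + 3)*(x - 1)
(4) = (t + 4)*(t^2 - 8*t + 16) = (t - 4)*(t + 4)*(t - 4)
(5) = (y)*(y^4 - 8*y^3 + 23*y^2 - 28*y + 12) = y*(y - 1)*(y^3 - 7*y^2 + 16*y - 12) = y*(y - 2)*(y - 1)*(y^2 - 5*y + 6) = y*(y - 2)^2*(y - 1)*(y - 3)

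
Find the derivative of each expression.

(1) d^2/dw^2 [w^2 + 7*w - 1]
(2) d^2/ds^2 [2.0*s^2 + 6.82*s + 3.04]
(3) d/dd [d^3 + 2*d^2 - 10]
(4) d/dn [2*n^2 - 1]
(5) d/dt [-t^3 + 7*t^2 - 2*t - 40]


(1) = 2
(2) = 4.00000000000000
(3) = d*(3*d + 4)
(4) = 4*n
(5) = -3*t^2 + 14*t - 2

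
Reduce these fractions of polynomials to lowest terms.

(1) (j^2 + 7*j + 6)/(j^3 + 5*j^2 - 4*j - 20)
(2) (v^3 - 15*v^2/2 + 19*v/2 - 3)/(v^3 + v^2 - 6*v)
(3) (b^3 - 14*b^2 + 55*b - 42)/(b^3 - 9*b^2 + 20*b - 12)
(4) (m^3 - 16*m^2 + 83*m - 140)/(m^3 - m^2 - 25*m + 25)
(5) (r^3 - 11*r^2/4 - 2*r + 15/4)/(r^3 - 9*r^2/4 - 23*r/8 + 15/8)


(1) = (j^2 + 7*j + 6)/(j^3 + 5*j^2 - 4*j - 20)
(2) = (2*v^3 - 15*v^2 + 19*v - 6)/(2*v^3 + 2*v^2 - 12*v)
(3) = (b - 7)/(b - 2)
(4) = (m^2 - 11*m + 28)/(m^2 + 4*m - 5)
(5) = (2*r - 2)/(2*r - 1)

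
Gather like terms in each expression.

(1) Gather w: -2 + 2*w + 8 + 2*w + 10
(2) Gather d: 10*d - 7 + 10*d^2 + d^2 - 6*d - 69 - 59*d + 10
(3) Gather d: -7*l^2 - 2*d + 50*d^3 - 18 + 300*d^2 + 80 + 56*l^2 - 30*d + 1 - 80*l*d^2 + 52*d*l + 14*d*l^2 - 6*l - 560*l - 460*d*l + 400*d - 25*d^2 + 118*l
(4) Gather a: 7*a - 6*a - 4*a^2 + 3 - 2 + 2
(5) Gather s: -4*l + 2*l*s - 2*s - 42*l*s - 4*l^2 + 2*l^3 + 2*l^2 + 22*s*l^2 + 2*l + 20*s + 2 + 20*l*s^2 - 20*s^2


(1) = 4*w + 16
(2) = 11*d^2 - 55*d - 66
(3) = 50*d^3 + d^2*(275 - 80*l) + d*(14*l^2 - 408*l + 368) + 49*l^2 - 448*l + 63
(4) = -4*a^2 + a + 3
(5) = 2*l^3 - 2*l^2 - 2*l + s^2*(20*l - 20) + s*(22*l^2 - 40*l + 18) + 2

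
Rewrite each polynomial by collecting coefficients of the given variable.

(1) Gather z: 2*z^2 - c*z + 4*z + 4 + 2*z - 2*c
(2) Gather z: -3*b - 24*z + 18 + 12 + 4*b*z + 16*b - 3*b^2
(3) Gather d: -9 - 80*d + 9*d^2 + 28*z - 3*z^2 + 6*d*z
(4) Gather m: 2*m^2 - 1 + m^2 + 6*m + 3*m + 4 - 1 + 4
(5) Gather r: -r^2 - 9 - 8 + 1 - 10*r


(1) = -2*c + 2*z^2 + z*(6 - c) + 4
(2) = -3*b^2 + 13*b + z*(4*b - 24) + 30
(3) = 9*d^2 + d*(6*z - 80) - 3*z^2 + 28*z - 9
(4) = 3*m^2 + 9*m + 6
(5) = -r^2 - 10*r - 16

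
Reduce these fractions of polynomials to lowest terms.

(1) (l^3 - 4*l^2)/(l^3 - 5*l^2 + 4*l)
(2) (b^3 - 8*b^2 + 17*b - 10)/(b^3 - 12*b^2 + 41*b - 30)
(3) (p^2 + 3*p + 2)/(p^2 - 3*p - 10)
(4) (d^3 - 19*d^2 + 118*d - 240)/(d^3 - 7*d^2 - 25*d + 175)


(1) = l/(l - 1)
(2) = (b - 2)/(b - 6)
(3) = (p + 1)/(p - 5)
(4) = (d^2 - 14*d + 48)/(d^2 - 2*d - 35)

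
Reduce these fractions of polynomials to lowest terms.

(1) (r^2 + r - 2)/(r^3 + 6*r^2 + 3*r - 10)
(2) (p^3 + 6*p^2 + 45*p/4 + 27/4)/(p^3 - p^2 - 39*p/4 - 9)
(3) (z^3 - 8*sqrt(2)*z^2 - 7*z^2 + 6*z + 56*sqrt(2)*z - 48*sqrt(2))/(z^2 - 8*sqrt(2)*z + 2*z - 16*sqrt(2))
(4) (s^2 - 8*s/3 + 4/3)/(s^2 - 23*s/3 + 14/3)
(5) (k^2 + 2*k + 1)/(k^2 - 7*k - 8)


(1) = 1/(r + 5)
(2) = (p + 3)/(p - 4)
(3) = (z^2 - 7*z + 6)/(z + 2)
(4) = (s - 2)/(s - 7)
(5) = (k + 1)/(k - 8)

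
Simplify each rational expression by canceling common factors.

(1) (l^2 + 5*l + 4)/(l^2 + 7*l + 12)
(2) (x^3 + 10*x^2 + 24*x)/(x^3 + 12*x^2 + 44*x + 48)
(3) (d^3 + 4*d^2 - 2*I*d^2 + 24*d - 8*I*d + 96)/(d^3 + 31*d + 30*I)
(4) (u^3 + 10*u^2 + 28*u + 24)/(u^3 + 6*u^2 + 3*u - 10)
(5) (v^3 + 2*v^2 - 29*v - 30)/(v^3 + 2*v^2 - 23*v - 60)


(1) = (l + 1)/(l + 3)
(2) = x/(x + 2)
(3) = (d^2 + d*(4 + 4*I) + 16*I)/(d^2 + 6*I*d - 5)
(4) = (u^2 + 8*u + 12)/(u^2 + 4*u - 5)
(5) = (v^2 + 7*v + 6)/(v^2 + 7*v + 12)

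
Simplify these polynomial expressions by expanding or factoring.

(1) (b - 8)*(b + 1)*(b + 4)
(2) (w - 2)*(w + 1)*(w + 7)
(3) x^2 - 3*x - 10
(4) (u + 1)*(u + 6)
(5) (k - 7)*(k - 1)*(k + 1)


(1) = b^3 - 3*b^2 - 36*b - 32
(2) = w^3 + 6*w^2 - 9*w - 14
(3) = (x - 5)*(x + 2)
(4) = u^2 + 7*u + 6
(5) = k^3 - 7*k^2 - k + 7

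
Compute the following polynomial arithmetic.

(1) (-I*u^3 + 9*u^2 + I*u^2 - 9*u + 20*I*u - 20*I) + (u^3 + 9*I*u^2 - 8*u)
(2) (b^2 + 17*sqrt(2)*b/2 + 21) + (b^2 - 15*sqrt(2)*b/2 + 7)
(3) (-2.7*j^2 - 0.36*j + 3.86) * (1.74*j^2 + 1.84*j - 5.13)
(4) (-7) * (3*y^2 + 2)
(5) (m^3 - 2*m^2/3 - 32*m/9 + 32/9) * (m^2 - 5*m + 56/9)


(1) = u^3 - I*u^3 + 9*u^2 + 10*I*u^2 - 17*u + 20*I*u - 20*I
(2) = 2*b^2 + sqrt(2)*b + 28
(3) = -4.698*j^4 - 5.5944*j^3 + 19.905*j^2 + 8.9492*j - 19.8018
(4) = -21*y^2 - 14
(5) = m^5 - 17*m^4/3 + 6*m^3 + 464*m^2/27 - 3232*m/81 + 1792/81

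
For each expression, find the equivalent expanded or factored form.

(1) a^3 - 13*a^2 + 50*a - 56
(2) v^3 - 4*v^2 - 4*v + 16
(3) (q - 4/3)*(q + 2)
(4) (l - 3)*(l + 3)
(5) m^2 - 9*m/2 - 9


(1) = (a - 7)*(a - 4)*(a - 2)
(2) = (v - 4)*(v - 2)*(v + 2)
(3) = q^2 + 2*q/3 - 8/3
(4) = l^2 - 9
(5) = (m - 6)*(m + 3/2)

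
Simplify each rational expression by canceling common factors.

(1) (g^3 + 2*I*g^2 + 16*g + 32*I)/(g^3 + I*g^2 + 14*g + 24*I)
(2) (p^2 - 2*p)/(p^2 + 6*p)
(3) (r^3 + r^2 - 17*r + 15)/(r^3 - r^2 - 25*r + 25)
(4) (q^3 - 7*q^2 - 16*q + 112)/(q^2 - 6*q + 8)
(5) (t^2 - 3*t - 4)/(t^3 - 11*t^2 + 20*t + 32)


(1) = (g + 4*I)/(g + 3*I)
(2) = (p - 2)/(p + 6)
(3) = (r - 3)/(r - 5)
(4) = (q^2 - 3*q - 28)/(q - 2)
(5) = 1/(t - 8)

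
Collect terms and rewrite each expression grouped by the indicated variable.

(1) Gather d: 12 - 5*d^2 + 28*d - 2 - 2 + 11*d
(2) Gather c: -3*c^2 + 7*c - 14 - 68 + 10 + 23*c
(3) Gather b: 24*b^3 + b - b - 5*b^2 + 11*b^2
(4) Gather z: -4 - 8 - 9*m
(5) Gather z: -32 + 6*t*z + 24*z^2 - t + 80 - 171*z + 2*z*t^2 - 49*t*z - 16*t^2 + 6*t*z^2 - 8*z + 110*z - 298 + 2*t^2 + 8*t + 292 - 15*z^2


(1) = -5*d^2 + 39*d + 8
(2) = -3*c^2 + 30*c - 72
(3) = 24*b^3 + 6*b^2
(4) = -9*m - 12
(5) = -14*t^2 + 7*t + z^2*(6*t + 9) + z*(2*t^2 - 43*t - 69) + 42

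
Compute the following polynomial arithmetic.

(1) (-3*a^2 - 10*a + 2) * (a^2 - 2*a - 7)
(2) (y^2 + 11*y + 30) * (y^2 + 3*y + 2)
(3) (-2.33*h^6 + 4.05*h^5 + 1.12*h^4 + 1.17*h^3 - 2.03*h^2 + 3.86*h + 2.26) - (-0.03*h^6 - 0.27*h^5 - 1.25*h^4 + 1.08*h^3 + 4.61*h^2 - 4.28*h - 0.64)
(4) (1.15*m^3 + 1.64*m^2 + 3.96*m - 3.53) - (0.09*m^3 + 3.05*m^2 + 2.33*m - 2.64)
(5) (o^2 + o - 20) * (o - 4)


(1) = -3*a^4 - 4*a^3 + 43*a^2 + 66*a - 14
(2) = y^4 + 14*y^3 + 65*y^2 + 112*y + 60
(3) = -2.3*h^6 + 4.32*h^5 + 2.37*h^4 + 0.09*h^3 - 6.64*h^2 + 8.14*h + 2.9
(4) = 1.06*m^3 - 1.41*m^2 + 1.63*m - 0.89
(5) = o^3 - 3*o^2 - 24*o + 80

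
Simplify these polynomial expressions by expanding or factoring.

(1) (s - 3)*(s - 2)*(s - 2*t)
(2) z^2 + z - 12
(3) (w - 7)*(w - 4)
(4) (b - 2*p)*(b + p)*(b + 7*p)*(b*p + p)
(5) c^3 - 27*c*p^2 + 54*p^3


(1) = s^3 - 2*s^2*t - 5*s^2 + 10*s*t + 6*s - 12*t
(2) = (z - 3)*(z + 4)
(3) = w^2 - 11*w + 28
(4) = b^4*p + 6*b^3*p^2 + b^3*p - 9*b^2*p^3 + 6*b^2*p^2 - 14*b*p^4 - 9*b*p^3 - 14*p^4
(5) = (c - 3*p)^2*(c + 6*p)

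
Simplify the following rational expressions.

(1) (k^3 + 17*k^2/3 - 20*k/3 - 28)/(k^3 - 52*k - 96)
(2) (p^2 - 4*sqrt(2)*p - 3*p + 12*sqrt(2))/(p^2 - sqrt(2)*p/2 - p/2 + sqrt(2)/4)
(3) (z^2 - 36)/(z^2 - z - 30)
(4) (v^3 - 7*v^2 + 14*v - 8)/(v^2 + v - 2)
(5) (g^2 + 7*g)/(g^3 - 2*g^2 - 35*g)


(1) = (3*k - 7)/(3*k - 24)
(2) = (4*p^2 + p*(-16*sqrt(2) - 12) + 48*sqrt(2))/(4*p^2 + p*(-2*sqrt(2) - 2) + sqrt(2))
(3) = (z + 6)/(z + 5)
(4) = (v^2 - 6*v + 8)/(v + 2)
(5) = (g + 7)/(g^2 - 2*g - 35)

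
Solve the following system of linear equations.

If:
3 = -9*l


Then:
l = -1/3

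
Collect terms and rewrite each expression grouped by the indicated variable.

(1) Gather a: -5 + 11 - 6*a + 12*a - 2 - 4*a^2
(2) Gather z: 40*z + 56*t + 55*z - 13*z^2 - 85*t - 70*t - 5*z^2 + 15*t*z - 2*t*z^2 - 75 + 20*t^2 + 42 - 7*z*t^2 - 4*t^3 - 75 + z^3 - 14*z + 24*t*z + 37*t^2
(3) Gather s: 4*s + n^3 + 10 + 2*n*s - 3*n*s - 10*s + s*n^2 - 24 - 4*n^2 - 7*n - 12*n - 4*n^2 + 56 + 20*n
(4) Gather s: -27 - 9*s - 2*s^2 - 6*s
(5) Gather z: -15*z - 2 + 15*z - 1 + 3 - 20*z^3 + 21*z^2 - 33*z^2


(1) = -4*a^2 + 6*a + 4
(2) = -4*t^3 + 57*t^2 - 99*t + z^3 + z^2*(-2*t - 18) + z*(-7*t^2 + 39*t + 81) - 108
(3) = n^3 - 8*n^2 + n + s*(n^2 - n - 6) + 42
(4) = -2*s^2 - 15*s - 27
(5) = -20*z^3 - 12*z^2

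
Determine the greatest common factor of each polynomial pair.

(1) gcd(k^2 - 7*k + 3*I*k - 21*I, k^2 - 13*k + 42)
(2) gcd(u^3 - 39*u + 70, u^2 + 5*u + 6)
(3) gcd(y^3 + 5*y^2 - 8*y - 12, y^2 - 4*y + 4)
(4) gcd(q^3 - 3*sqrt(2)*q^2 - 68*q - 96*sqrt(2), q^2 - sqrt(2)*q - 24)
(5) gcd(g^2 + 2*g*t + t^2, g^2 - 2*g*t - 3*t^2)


(1) = gcd((k - 7)*(k + 3*I), (k - 7)*(k - 6)) = k - 7
(2) = gcd((u - 5)*(u - 2)*(u + 7), (u + 2)*(u + 3)) = 1
(3) = y - 2
(4) = q + 3*sqrt(2)
(5) = gcd((g + t)^2, (g - 3*t)*(g + t)) = g + t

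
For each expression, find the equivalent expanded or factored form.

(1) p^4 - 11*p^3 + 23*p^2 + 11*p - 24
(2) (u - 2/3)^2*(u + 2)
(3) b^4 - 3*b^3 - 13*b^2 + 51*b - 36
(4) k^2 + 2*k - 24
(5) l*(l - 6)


(1) = (p - 8)*(p - 3)*(p - 1)*(p + 1)
(2) = u^3 + 2*u^2/3 - 20*u/9 + 8/9
(3) = (b - 3)^2*(b - 1)*(b + 4)
(4) = (k - 4)*(k + 6)
(5) = l^2 - 6*l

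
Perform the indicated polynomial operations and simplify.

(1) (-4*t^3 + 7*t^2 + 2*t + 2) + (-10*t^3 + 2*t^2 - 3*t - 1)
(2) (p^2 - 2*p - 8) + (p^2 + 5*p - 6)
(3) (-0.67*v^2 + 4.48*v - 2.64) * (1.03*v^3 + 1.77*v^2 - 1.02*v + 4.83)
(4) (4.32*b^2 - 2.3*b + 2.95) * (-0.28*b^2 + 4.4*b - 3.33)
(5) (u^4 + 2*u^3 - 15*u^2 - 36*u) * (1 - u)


(1) = -14*t^3 + 9*t^2 - t + 1
(2) = 2*p^2 + 3*p - 14
(3) = -0.6901*v^5 + 3.4285*v^4 + 5.8938*v^3 - 12.4785*v^2 + 24.3312*v - 12.7512
(4) = -1.2096*b^4 + 19.652*b^3 - 25.3316*b^2 + 20.639*b - 9.8235
(5) = -u^5 - u^4 + 17*u^3 + 21*u^2 - 36*u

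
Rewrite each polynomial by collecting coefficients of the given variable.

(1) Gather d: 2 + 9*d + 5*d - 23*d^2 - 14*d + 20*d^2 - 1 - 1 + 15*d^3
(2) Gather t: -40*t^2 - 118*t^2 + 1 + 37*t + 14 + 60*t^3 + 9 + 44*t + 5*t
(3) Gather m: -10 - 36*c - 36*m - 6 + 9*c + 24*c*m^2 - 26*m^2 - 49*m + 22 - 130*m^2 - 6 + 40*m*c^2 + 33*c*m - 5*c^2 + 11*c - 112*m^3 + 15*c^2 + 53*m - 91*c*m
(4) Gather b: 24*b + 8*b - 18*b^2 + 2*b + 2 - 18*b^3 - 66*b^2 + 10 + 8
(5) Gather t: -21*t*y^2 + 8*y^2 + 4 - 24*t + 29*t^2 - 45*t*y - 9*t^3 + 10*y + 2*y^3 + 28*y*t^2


(1) = 15*d^3 - 3*d^2
(2) = 60*t^3 - 158*t^2 + 86*t + 24
(3) = 10*c^2 - 16*c - 112*m^3 + m^2*(24*c - 156) + m*(40*c^2 - 58*c - 32)
(4) = -18*b^3 - 84*b^2 + 34*b + 20
(5) = -9*t^3 + t^2*(28*y + 29) + t*(-21*y^2 - 45*y - 24) + 2*y^3 + 8*y^2 + 10*y + 4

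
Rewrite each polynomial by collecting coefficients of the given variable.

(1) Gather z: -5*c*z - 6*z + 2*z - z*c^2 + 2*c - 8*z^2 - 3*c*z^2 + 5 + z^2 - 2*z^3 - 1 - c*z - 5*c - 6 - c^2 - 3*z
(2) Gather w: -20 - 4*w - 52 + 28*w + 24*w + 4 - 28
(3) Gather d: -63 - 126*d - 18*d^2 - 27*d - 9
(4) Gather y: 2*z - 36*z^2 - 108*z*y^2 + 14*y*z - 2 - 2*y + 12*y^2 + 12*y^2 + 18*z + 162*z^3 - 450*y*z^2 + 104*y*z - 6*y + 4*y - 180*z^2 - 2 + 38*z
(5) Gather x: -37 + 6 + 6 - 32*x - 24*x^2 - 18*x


(1) = -c^2 - 3*c - 2*z^3 + z^2*(-3*c - 7) + z*(-c^2 - 6*c - 7) - 2
(2) = 48*w - 96
(3) = -18*d^2 - 153*d - 72
(4) = y^2*(24 - 108*z) + y*(-450*z^2 + 118*z - 4) + 162*z^3 - 216*z^2 + 58*z - 4
(5) = -24*x^2 - 50*x - 25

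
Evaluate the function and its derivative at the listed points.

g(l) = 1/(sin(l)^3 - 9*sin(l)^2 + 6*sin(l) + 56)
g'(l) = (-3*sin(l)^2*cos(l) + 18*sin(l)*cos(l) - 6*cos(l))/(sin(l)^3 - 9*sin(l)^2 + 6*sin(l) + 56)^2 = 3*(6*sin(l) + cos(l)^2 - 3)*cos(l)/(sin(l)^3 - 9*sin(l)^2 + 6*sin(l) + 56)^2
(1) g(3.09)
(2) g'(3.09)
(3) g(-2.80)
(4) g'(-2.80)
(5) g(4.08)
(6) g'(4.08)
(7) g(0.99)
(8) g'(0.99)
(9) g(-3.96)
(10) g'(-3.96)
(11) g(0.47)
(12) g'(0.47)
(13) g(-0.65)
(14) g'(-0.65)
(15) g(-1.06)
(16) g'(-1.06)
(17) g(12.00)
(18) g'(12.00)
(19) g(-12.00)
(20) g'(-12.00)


(1) = 0.02
(2) = 0.00
(3) = 0.02
(4) = 0.00
(5) = 0.02
(6) = 0.01
(7) = 0.02
(8) = 0.00
(9) = 0.02
(10) = -0.00
(11) = 0.02
(12) = 0.00
(13) = 0.02
(14) = -0.01
(15) = 0.02
(16) = -0.01
(17) = 0.02
(18) = -0.01
(19) = 0.02
(20) = 0.00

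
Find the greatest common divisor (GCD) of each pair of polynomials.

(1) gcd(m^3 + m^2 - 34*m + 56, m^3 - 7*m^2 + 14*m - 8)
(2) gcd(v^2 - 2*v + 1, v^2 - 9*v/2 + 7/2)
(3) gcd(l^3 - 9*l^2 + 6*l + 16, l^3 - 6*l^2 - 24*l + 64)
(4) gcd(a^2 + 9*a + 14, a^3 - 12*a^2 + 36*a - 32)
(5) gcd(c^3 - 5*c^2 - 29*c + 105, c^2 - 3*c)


(1) = gcd((m - 4)*(m - 2)*(m + 7), (m - 4)*(m - 2)*(m - 1)) = m^2 - 6*m + 8
(2) = gcd((v - 1)^2, (v - 7/2)*(v - 1)) = v - 1
(3) = l^2 - 10*l + 16
(4) = gcd((a + 2)*(a + 7), (a - 8)*(a - 2)^2) = 1
(5) = gcd((c - 7)*(c - 3)*(c + 5), c*(c - 3)) = c - 3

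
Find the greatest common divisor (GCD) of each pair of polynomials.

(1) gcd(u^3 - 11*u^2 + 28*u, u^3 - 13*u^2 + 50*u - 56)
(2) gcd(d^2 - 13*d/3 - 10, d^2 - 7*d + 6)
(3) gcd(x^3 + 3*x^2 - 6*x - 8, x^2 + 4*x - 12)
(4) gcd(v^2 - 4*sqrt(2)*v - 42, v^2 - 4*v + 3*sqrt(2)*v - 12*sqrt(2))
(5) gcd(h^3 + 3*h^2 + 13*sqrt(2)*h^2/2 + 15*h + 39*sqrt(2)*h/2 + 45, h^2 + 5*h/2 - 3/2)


(1) = gcd(u*(u - 7)*(u - 4), (u - 7)*(u - 4)*(u - 2)) = u^2 - 11*u + 28
(2) = d - 6
(3) = gcd((x - 2)*(x + 1)*(x + 4), (x - 2)*(x + 6)) = x - 2
(4) = v + 3*sqrt(2)
(5) = gcd((h + 3)*(h + 3*sqrt(2)/2)*(h + 5*sqrt(2)), (h - 1/2)*(h + 3)) = h + 3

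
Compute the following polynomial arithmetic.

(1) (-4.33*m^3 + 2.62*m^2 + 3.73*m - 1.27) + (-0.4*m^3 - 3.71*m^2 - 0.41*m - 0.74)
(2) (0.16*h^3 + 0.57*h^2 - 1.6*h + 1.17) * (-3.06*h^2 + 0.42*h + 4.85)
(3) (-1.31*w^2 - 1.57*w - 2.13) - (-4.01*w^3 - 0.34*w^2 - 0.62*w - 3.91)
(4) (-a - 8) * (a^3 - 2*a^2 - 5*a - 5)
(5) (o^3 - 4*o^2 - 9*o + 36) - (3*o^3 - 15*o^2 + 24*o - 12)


(1) = -4.73*m^3 - 1.09*m^2 + 3.32*m - 2.01
(2) = -0.4896*h^5 - 1.677*h^4 + 5.9114*h^3 - 1.4877*h^2 - 7.2686*h + 5.6745
(3) = 4.01*w^3 - 0.97*w^2 - 0.95*w + 1.78
(4) = -a^4 - 6*a^3 + 21*a^2 + 45*a + 40
(5) = -2*o^3 + 11*o^2 - 33*o + 48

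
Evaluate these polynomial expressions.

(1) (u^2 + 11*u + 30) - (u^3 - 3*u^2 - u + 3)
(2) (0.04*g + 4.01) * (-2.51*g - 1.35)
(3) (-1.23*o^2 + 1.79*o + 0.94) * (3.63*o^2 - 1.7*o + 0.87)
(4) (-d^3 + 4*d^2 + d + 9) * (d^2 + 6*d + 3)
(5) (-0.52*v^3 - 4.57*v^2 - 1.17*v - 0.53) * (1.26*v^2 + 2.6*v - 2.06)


(1) = -u^3 + 4*u^2 + 12*u + 27
(2) = -0.1004*g^2 - 10.1191*g - 5.4135
(3) = -4.4649*o^4 + 8.5887*o^3 - 0.7009*o^2 - 0.0407*o + 0.8178
(4) = -d^5 - 2*d^4 + 22*d^3 + 27*d^2 + 57*d + 27
(5) = -0.6552*v^5 - 7.1102*v^4 - 12.285*v^3 + 5.7044*v^2 + 1.0322*v + 1.0918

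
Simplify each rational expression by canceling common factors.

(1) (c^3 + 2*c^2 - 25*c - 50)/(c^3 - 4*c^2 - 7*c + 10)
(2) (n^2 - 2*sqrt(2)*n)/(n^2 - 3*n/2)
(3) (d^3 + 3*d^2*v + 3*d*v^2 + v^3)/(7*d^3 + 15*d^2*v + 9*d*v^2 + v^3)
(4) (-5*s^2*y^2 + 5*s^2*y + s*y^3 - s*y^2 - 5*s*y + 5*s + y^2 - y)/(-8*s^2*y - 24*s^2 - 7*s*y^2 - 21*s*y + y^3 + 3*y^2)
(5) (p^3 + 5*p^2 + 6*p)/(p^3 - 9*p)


(1) = (c + 5)/(c - 1)
(2) = (2*n - 4*sqrt(2))/(2*n - 3)
(3) = (d + v)/(7*d + v)
(4) = (-5*s^2*y^2 + 5*s^2*y + s*y^3 - s*y^2 - 5*s*y + 5*s + y^2 - y)/(-8*s^2*y - 24*s^2 - 7*s*y^2 - 21*s*y + y^3 + 3*y^2)
(5) = (p + 2)/(p - 3)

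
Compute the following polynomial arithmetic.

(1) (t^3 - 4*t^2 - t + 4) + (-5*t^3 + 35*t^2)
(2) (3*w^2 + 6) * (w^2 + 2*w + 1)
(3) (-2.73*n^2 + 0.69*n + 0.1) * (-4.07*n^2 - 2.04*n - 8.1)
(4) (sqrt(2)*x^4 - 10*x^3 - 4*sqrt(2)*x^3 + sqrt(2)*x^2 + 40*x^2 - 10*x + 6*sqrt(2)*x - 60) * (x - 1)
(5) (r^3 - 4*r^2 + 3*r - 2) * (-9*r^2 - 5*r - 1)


(1) = -4*t^3 + 31*t^2 - t + 4
(2) = 3*w^4 + 6*w^3 + 9*w^2 + 12*w + 6
(3) = 11.1111*n^4 + 2.7609*n^3 + 20.2984*n^2 - 5.793*n - 0.81
(4) = sqrt(2)*x^5 - 10*x^4 - 5*sqrt(2)*x^4 + 5*sqrt(2)*x^3 + 50*x^3 - 50*x^2 + 5*sqrt(2)*x^2 - 50*x - 6*sqrt(2)*x + 60
(5) = -9*r^5 + 31*r^4 - 8*r^3 + 7*r^2 + 7*r + 2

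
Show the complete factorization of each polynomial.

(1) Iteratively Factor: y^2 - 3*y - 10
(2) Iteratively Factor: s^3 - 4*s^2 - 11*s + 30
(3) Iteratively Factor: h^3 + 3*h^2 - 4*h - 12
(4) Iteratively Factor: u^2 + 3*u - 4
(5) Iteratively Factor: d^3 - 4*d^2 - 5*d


(1) = (y - 5)*(y + 2)
(2) = (s - 2)*(s^2 - 2*s - 15) = (s - 5)*(s - 2)*(s + 3)
(3) = (h + 3)*(h^2 - 4) = (h - 2)*(h + 3)*(h + 2)
(4) = (u + 4)*(u - 1)
(5) = (d)*(d^2 - 4*d - 5) = d*(d - 5)*(d + 1)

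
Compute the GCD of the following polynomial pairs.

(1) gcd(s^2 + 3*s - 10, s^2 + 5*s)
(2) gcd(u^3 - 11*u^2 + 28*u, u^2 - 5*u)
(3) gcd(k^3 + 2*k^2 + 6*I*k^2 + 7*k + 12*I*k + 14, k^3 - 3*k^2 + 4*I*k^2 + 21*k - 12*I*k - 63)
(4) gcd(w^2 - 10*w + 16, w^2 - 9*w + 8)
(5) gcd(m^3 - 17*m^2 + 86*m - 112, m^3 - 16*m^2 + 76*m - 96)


(1) = s + 5
(2) = u
(3) = gcd((k + 2)*(k - I)*(k + 7*I), (k - 3)*(k - 3*I)*(k + 7*I)) = k + 7*I
(4) = gcd((w - 8)*(w - 2), (w - 8)*(w - 1)) = w - 8
(5) = m^2 - 10*m + 16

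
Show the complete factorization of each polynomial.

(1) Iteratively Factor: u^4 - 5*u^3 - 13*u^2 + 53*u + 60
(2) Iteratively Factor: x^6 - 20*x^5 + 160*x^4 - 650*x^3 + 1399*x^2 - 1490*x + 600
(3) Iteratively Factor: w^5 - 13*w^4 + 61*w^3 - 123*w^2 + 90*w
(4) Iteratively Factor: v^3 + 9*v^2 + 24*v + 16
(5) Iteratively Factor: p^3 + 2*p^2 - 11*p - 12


(1) = (u - 5)*(u^3 - 13*u - 12) = (u - 5)*(u - 4)*(u^2 + 4*u + 3) = (u - 5)*(u - 4)*(u + 1)*(u + 3)
(2) = (x - 4)*(x^5 - 16*x^4 + 96*x^3 - 266*x^2 + 335*x - 150) = (x - 4)*(x - 3)*(x^4 - 13*x^3 + 57*x^2 - 95*x + 50) = (x - 4)*(x - 3)*(x - 2)*(x^3 - 11*x^2 + 35*x - 25) = (x - 5)*(x - 4)*(x - 3)*(x - 2)*(x^2 - 6*x + 5) = (x - 5)*(x - 4)*(x - 3)*(x - 2)*(x - 1)*(x - 5)
(3) = (w - 5)*(w^4 - 8*w^3 + 21*w^2 - 18*w) = (w - 5)*(w - 3)*(w^3 - 5*w^2 + 6*w) = (w - 5)*(w - 3)^2*(w^2 - 2*w) = (w - 5)*(w - 3)^2*(w - 2)*(w)
(4) = (v + 4)*(v^2 + 5*v + 4) = (v + 1)*(v + 4)*(v + 4)
(5) = (p + 1)*(p^2 + p - 12) = (p - 3)*(p + 1)*(p + 4)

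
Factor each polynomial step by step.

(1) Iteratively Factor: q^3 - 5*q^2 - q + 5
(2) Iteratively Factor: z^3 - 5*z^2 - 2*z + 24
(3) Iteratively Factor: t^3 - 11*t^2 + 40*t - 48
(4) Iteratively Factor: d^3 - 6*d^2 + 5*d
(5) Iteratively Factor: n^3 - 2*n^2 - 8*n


(1) = (q - 5)*(q^2 - 1) = (q - 5)*(q - 1)*(q + 1)
(2) = (z + 2)*(z^2 - 7*z + 12) = (z - 3)*(z + 2)*(z - 4)
(3) = (t - 4)*(t^2 - 7*t + 12) = (t - 4)^2*(t - 3)
(4) = (d)*(d^2 - 6*d + 5) = d*(d - 5)*(d - 1)
(5) = (n + 2)*(n^2 - 4*n) = (n - 4)*(n + 2)*(n)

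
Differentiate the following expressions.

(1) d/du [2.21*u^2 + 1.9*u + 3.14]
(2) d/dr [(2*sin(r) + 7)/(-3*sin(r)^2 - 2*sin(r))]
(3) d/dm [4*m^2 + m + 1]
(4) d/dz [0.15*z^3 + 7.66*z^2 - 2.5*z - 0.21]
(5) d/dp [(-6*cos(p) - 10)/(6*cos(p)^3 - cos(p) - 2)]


(1) = 4.42*u + 1.9
(2) = 2*(3*cos(r) + 21/tan(r) + 7*cos(r)/sin(r)^2)/(3*sin(r) + 2)^2
(3) = 8*m + 1
(4) = 0.45*z^2 + 15.32*z - 2.5
(5) = -2*(27*cos(p) + 45*cos(2*p) + 9*cos(3*p) + 46)*sin(p)/(-6*cos(p)^3 + cos(p) + 2)^2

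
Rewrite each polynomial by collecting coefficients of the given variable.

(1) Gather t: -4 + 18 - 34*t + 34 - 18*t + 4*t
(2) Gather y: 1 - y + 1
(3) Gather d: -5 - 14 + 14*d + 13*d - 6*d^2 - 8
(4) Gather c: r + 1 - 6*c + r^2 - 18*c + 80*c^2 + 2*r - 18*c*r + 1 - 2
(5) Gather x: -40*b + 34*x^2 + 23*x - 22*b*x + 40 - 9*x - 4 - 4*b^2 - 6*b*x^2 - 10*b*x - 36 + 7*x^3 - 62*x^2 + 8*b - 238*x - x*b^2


(1) = 48 - 48*t
(2) = 2 - y
(3) = -6*d^2 + 27*d - 27
(4) = 80*c^2 + c*(-18*r - 24) + r^2 + 3*r
(5) = -4*b^2 - 32*b + 7*x^3 + x^2*(-6*b - 28) + x*(-b^2 - 32*b - 224)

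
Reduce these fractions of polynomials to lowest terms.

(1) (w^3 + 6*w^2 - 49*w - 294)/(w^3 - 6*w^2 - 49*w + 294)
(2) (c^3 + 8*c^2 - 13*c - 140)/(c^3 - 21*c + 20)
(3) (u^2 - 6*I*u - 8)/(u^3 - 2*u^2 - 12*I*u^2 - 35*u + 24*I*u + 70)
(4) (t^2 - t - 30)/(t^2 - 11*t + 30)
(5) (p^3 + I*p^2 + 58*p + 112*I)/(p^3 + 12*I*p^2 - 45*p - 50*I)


(1) = (w + 6)/(w - 6)
(2) = (c + 7)/(c - 1)
(3) = (u^2 - 6*I*u - 8)/(u^3 + u^2*(-2 - 12*I) + u*(-35 + 24*I) + 70)
(4) = (t + 5)/(t - 5)
(5) = (p^2 - I*p + 56)/(p^2 + 10*I*p - 25)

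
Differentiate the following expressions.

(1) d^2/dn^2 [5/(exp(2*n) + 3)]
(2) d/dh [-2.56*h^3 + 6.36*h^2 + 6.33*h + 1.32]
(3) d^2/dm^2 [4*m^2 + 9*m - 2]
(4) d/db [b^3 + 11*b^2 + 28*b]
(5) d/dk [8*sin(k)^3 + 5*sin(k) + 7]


(1) = 20*(exp(2*n) - 3)*exp(2*n)/(exp(2*n) + 3)^3
(2) = -7.68*h^2 + 12.72*h + 6.33
(3) = 8
(4) = 3*b^2 + 22*b + 28
(5) = (24*sin(k)^2 + 5)*cos(k)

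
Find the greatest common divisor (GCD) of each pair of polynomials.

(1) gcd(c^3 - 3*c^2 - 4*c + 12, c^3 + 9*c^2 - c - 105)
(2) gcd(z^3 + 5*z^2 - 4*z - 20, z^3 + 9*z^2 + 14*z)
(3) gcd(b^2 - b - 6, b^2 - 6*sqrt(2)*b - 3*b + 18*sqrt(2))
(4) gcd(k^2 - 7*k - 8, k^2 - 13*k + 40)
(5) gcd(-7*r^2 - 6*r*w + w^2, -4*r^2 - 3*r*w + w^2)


(1) = gcd((c - 3)*(c - 2)*(c + 2), (c - 3)*(c + 5)*(c + 7)) = c - 3
(2) = gcd((z - 2)*(z + 2)*(z + 5), z*(z + 2)*(z + 7)) = z + 2
(3) = gcd((b - 3)*(b + 2), (b - 3)*(b - 6*sqrt(2))) = b - 3
(4) = k - 8
(5) = gcd((-7*r + w)*(r + w), (-4*r + w)*(r + w)) = r + w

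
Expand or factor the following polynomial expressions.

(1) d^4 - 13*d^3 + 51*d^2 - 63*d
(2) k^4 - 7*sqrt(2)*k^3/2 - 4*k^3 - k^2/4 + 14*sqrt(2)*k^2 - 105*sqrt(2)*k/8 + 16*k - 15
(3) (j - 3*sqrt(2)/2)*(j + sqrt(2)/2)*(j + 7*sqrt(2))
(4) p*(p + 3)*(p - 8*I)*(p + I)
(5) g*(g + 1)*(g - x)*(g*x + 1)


(1) = d*(d - 7)*(d - 3)^2
(2) = (k - 5/2)*(k - 3/2)*(k - 4*sqrt(2))*(k + sqrt(2)/2)
(3) = j^3 + 6*sqrt(2)*j^2 - 31*j/2 - 21*sqrt(2)/2
(4) = p^4 + 3*p^3 - 7*I*p^3 + 8*p^2 - 21*I*p^2 + 24*p
(5) = g^4*x - g^3*x^2 + g^3*x + g^3 - g^2*x^2 - g^2*x + g^2 - g*x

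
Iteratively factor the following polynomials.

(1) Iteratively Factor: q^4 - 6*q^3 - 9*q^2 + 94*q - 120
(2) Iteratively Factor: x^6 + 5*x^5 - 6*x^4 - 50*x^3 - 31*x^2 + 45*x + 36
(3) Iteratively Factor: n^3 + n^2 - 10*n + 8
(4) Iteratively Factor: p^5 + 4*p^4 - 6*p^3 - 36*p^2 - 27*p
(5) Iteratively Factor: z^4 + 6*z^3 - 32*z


(1) = (q - 2)*(q^3 - 4*q^2 - 17*q + 60) = (q - 2)*(q + 4)*(q^2 - 8*q + 15) = (q - 5)*(q - 2)*(q + 4)*(q - 3)
(2) = (x + 1)*(x^5 + 4*x^4 - 10*x^3 - 40*x^2 + 9*x + 36) = (x + 1)*(x + 4)*(x^4 - 10*x^2 + 9) = (x + 1)^2*(x + 4)*(x^3 - x^2 - 9*x + 9) = (x - 3)*(x + 1)^2*(x + 4)*(x^2 + 2*x - 3) = (x - 3)*(x + 1)^2*(x + 3)*(x + 4)*(x - 1)
(3) = (n - 1)*(n^2 + 2*n - 8) = (n - 1)*(n + 4)*(n - 2)
(4) = (p + 1)*(p^4 + 3*p^3 - 9*p^2 - 27*p) = (p + 1)*(p + 3)*(p^3 - 9*p) = (p - 3)*(p + 1)*(p + 3)*(p^2 + 3*p) = p*(p - 3)*(p + 1)*(p + 3)*(p + 3)
(5) = (z + 4)*(z^3 + 2*z^2 - 8*z) = z*(z + 4)*(z^2 + 2*z - 8) = z*(z + 4)^2*(z - 2)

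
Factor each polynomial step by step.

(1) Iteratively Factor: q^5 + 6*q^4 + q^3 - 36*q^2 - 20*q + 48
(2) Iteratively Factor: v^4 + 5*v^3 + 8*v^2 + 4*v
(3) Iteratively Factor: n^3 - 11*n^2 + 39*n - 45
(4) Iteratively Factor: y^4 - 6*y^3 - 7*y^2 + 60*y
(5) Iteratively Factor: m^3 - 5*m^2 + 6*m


(1) = (q - 2)*(q^4 + 8*q^3 + 17*q^2 - 2*q - 24) = (q - 2)*(q + 2)*(q^3 + 6*q^2 + 5*q - 12) = (q - 2)*(q + 2)*(q + 4)*(q^2 + 2*q - 3) = (q - 2)*(q - 1)*(q + 2)*(q + 4)*(q + 3)
(2) = (v)*(v^3 + 5*v^2 + 8*v + 4) = v*(v + 1)*(v^2 + 4*v + 4) = v*(v + 1)*(v + 2)*(v + 2)
(3) = (n - 5)*(n^2 - 6*n + 9) = (n - 5)*(n - 3)*(n - 3)
(4) = (y)*(y^3 - 6*y^2 - 7*y + 60) = y*(y - 5)*(y^2 - y - 12) = y*(y - 5)*(y + 3)*(y - 4)
(5) = (m - 3)*(m^2 - 2*m) = m*(m - 3)*(m - 2)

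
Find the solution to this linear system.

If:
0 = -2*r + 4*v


Then:
r = 2*v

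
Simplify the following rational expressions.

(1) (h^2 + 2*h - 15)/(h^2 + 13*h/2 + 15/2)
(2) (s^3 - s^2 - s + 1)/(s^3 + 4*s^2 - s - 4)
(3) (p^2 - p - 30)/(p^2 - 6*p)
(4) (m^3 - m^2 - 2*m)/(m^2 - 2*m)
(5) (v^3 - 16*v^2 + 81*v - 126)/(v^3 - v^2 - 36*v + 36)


(1) = (2*h - 6)/(2*h + 3)
(2) = (s - 1)/(s + 4)
(3) = (p + 5)/p
(4) = m + 1
(5) = (v^2 - 10*v + 21)/(v^2 + 5*v - 6)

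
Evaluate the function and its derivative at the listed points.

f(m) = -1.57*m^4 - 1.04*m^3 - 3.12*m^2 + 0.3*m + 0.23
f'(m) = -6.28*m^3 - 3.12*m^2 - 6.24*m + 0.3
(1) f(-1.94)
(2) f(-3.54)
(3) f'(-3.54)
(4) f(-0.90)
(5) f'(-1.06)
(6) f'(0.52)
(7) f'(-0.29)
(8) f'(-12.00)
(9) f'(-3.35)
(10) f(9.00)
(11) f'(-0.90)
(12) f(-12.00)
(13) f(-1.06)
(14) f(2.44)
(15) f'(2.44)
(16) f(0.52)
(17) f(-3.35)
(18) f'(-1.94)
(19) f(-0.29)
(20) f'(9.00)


(1) = -26.74
(2) = -240.35
(3) = 261.88
(4) = -2.84
(5) = 10.89
(6) = -4.67
(7) = 2.00
(8) = 10477.74
(9) = 222.29
(10) = -11308.72
(11) = 7.97
(12) = -31211.05
(13) = -4.34
(14) = -88.37
(15) = -124.73
(16) = -0.72
(17) = -194.42
(18) = 46.52
(19) = -0.11
(20) = -4886.70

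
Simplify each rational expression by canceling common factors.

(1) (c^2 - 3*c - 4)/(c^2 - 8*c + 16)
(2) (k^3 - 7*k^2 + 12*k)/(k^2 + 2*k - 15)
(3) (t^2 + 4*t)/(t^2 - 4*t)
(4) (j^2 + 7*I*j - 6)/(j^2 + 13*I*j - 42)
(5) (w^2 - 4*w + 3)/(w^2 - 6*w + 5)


(1) = (c + 1)/(c - 4)
(2) = (k^2 - 4*k)/(k + 5)
(3) = (t + 4)/(t - 4)
(4) = (j + I)/(j + 7*I)
(5) = (w - 3)/(w - 5)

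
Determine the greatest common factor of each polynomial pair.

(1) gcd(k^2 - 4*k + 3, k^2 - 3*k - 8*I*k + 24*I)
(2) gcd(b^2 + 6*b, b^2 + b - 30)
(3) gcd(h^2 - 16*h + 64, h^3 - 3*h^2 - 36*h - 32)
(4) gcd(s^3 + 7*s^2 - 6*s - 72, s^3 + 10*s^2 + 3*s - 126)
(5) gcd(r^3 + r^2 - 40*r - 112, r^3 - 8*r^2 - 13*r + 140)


(1) = k - 3
(2) = gcd(b*(b + 6), (b - 5)*(b + 6)) = b + 6
(3) = gcd((h - 8)^2, (h - 8)*(h + 1)*(h + 4)) = h - 8
(4) = gcd((s - 3)*(s + 4)*(s + 6), (s - 3)*(s + 6)*(s + 7)) = s^2 + 3*s - 18
(5) = r^2 - 3*r - 28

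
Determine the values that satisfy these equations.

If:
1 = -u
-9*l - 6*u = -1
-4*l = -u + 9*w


Then:
l = 7/9
u = -1
w = -37/81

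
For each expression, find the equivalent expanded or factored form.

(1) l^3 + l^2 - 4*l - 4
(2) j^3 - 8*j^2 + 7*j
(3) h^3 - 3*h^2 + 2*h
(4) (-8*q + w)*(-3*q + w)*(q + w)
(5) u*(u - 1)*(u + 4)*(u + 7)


(1) = (l - 2)*(l + 1)*(l + 2)
(2) = j*(j - 7)*(j - 1)
(3) = h*(h - 2)*(h - 1)
(4) = 24*q^3 + 13*q^2*w - 10*q*w^2 + w^3
(5) = u^4 + 10*u^3 + 17*u^2 - 28*u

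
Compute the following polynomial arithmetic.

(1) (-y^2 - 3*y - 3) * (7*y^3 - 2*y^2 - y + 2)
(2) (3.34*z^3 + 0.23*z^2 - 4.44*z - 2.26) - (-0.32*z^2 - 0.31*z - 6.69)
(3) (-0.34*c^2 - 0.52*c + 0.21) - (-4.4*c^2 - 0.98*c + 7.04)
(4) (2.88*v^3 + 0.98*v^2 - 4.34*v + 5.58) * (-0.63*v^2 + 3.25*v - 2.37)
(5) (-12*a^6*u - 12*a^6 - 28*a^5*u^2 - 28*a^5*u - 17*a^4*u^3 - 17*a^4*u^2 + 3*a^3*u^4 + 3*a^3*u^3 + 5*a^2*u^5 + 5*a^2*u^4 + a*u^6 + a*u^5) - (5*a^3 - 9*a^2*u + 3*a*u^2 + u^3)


(1) = -7*y^5 - 19*y^4 - 14*y^3 + 7*y^2 - 3*y - 6
(2) = 3.34*z^3 + 0.55*z^2 - 4.13*z + 4.43
(3) = 4.06*c^2 + 0.46*c - 6.83
(4) = -1.8144*v^5 + 8.7426*v^4 - 0.9064*v^3 - 19.943*v^2 + 28.4208*v - 13.2246
(5) = -12*a^6*u - 12*a^6 - 28*a^5*u^2 - 28*a^5*u - 17*a^4*u^3 - 17*a^4*u^2 + 3*a^3*u^4 + 3*a^3*u^3 - 5*a^3 + 5*a^2*u^5 + 5*a^2*u^4 + 9*a^2*u + a*u^6 + a*u^5 - 3*a*u^2 - u^3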